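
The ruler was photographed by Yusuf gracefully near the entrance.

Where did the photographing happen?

'near the entrance' marks the location of the photographing event.

near the entrance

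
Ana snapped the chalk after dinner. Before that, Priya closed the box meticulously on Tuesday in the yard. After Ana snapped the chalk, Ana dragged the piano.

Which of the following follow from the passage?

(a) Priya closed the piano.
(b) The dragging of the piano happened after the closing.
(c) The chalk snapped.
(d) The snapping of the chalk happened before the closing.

(a) Not entailed — Priya closed the box, not the piano; the piano belongs to the dragging event.
(b) Entailed — the narrative places the closing before the dragging.
(c) Entailed — 'Ana snapped the chalk' is causative; it entails the inchoative 'the chalk snapped'.
(d) Not entailed — the narrative places the closing before the snapping, not after.

(b), (c)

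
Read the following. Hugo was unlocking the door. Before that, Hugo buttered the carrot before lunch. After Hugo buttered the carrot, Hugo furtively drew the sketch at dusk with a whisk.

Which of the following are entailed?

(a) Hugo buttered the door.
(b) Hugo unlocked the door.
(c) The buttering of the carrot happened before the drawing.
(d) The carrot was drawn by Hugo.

(a) Not entailed — Hugo buttered the carrot, not the door; the door belongs to the unlocking event.
(b) Not entailed — 'was unlocking' is progressive on an accomplishment; it does not entail the completed 'unlocked'.
(c) Entailed — the narrative places the buttering before the drawing.
(d) Not entailed — Hugo drew the sketch, not the carrot; the carrot belongs to the buttering event.

(c)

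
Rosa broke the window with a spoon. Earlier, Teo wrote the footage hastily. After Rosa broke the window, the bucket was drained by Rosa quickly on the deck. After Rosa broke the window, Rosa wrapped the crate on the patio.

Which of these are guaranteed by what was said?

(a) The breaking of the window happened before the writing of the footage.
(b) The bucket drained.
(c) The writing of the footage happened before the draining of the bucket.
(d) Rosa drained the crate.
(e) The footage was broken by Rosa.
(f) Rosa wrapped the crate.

(b), (c), (f)

(a) Not entailed — the narrative places the writing before the breaking, not after.
(b) Entailed — 'Rosa drained the bucket' is causative; it entails the inchoative 'the bucket drained'.
(c) Entailed — the narrative places the writing before the draining.
(d) Not entailed — Rosa drained the bucket, not the crate; the crate belongs to the wrapping event.
(e) Not entailed — Rosa broke the window, not the footage; the footage belongs to the writing event.
(f) Entailed — every conjunct here is already in the original wrapping event.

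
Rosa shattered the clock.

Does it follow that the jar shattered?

Nothing is said about any jar; only the clock is affected.

no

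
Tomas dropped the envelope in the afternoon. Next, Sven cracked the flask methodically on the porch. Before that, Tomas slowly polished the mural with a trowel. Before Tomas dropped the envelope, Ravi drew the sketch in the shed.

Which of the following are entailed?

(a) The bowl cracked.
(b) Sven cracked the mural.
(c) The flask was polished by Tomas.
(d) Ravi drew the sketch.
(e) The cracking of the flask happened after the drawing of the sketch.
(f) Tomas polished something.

(a) Not entailed — the flask is what cracked, not the bowl.
(b) Not entailed — Sven cracked the flask, not the mural; the mural belongs to the polishing event.
(c) Not entailed — Tomas polished the mural, not the flask; the flask belongs to the cracking event.
(d) Entailed — this follows by dropping conjuncts from the drawing event's description.
(e) Entailed — the narrative places the drawing before the cracking.
(f) Entailed — every conjunct here is already in the original polishing event.

(d), (e), (f)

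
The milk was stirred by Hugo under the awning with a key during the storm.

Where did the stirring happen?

'under the awning' marks the location of the stirring event.

under the awning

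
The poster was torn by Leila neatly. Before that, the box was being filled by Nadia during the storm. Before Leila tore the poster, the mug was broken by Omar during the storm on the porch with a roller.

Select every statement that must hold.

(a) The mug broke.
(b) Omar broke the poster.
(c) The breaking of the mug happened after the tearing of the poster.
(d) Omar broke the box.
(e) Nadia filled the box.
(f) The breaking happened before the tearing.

(a) Entailed — 'Omar broke the mug' is causative; it entails the inchoative 'the mug broke'.
(b) Not entailed — Omar broke the mug, not the poster; the poster belongs to the tearing event.
(c) Not entailed — the narrative places the breaking before the tearing, not after.
(d) Not entailed — Omar broke the mug, not the box; the box belongs to the filling event.
(e) Not entailed — 'was filling' is progressive on an accomplishment; it does not entail the completed 'filled'.
(f) Entailed — the narrative places the breaking before the tearing.

(a), (f)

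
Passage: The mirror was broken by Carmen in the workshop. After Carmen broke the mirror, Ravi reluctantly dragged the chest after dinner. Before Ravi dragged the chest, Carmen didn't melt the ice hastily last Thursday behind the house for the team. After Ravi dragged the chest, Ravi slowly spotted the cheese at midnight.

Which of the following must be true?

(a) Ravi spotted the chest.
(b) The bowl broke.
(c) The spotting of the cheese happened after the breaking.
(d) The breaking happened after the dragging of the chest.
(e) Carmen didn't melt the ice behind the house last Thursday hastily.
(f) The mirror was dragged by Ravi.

(c)

(a) Not entailed — Ravi spotted the cheese, not the chest; the chest belongs to the dragging event.
(b) Not entailed — the mirror is what broke, not the bowl.
(c) Entailed — the narrative places the breaking before the spotting.
(d) Not entailed — the narrative places the breaking before the dragging, not after.
(e) Not entailed — dropping 'for the team' under negation is not valid — the original leaves open that Carmen melted the ice some other way.
(f) Not entailed — Ravi dragged the chest, not the mirror; the mirror belongs to the breaking event.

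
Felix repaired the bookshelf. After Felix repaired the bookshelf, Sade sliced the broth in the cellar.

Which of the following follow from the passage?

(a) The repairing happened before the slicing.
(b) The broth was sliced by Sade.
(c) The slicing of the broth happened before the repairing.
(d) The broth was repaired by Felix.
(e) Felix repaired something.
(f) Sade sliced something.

(a) Entailed — the narrative places the repairing before the slicing.
(b) Entailed — dropping 'in the cellar' leaves a sub-description the original still satisfies.
(c) Not entailed — the narrative places the repairing before the slicing, not after.
(d) Not entailed — Felix repaired the bookshelf, not the broth; the broth belongs to the slicing event.
(e) Entailed — the original entails any weakening of itself; this just generalizes the patient.
(f) Entailed — this follows by dropping conjuncts from the slicing event's description.

(a), (b), (e), (f)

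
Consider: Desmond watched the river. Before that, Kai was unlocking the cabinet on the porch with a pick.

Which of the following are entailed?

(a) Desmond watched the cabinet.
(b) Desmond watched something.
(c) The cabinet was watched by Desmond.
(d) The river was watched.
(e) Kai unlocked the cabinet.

(a) Not entailed — Desmond watched the river, not the cabinet; the cabinet belongs to the unlocking event.
(b) Entailed — this follows by dropping conjuncts from the watching event's description.
(c) Not entailed — Desmond watched the river, not the cabinet; the cabinet belongs to the unlocking event.
(d) Entailed — generalizing the agent leaves a sub-description the original still satisfies.
(e) Not entailed — 'was unlocking' is progressive on an accomplishment; it does not entail the completed 'unlocked'.

(b), (d)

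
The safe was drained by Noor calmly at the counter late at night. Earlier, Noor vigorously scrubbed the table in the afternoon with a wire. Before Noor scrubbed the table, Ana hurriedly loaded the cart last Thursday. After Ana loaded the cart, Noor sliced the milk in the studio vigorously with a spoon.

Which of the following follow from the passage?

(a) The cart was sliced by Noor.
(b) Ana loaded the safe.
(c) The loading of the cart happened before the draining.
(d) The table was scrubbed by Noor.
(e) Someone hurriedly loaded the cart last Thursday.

(c), (d), (e)

(a) Not entailed — Noor sliced the milk, not the cart; the cart belongs to the loading event.
(b) Not entailed — Ana loaded the cart, not the safe; the safe belongs to the draining event.
(c) Entailed — the narrative places the loading before the draining.
(d) Entailed — every conjunct here is already in the original scrubbing event.
(e) Entailed — generalizing the agent leaves a sub-description the original still satisfies.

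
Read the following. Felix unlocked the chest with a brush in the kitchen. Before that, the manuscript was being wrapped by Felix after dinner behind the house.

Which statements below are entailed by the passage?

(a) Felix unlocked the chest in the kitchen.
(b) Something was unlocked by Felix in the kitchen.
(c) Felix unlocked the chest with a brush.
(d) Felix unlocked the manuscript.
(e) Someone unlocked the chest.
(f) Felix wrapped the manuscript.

(a), (b), (c), (e)

(a) Entailed — this follows by dropping conjuncts from the unlocking event's description.
(b) Entailed — dropping 'with a brush' and generalizing the patient leaves a sub-description the original still satisfies.
(c) Entailed — dropping 'in the kitchen' leaves a sub-description the original still satisfies.
(d) Not entailed — Felix unlocked the chest, not the manuscript; the manuscript belongs to the wrapping event.
(e) Entailed — the original entails any weakening of itself; this just drops 'with a brush', 'in the kitchen' and generalizes the agent.
(f) Not entailed — 'was wrapping' is progressive on an accomplishment; it does not entail the completed 'wrapped'.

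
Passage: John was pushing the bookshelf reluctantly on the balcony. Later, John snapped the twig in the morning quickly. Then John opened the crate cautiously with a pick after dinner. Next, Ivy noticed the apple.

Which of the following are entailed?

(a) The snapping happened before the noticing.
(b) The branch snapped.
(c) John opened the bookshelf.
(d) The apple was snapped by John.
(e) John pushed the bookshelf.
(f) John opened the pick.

(a) Entailed — the narrative places the snapping before the noticing.
(b) Not entailed — the twig is what snapped, not the branch.
(c) Not entailed — John opened the crate, not the bookshelf; the bookshelf belongs to the pushing event.
(d) Not entailed — John snapped the twig, not the apple; the apple belongs to the noticing event.
(e) Entailed — 'push' is an activity; 'was pushing' entails that some pushing happened, so 'pushed' holds.
(f) Not entailed — the pick is the instrument, not what was opened.

(a), (e)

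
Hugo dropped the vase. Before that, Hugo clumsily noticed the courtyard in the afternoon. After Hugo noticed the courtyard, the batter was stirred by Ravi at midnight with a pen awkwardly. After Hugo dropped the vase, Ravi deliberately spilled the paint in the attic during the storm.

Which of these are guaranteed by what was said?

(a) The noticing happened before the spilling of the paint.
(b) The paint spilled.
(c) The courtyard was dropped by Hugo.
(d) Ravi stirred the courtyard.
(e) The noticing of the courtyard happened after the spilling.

(a), (b)

(a) Entailed — the narrative places the noticing before the spilling.
(b) Entailed — 'Ravi spilled the paint' is causative; it entails the inchoative 'the paint spilled'.
(c) Not entailed — Hugo dropped the vase, not the courtyard; the courtyard belongs to the noticing event.
(d) Not entailed — Ravi stirred the batter, not the courtyard; the courtyard belongs to the noticing event.
(e) Not entailed — the narrative places the noticing before the spilling, not after.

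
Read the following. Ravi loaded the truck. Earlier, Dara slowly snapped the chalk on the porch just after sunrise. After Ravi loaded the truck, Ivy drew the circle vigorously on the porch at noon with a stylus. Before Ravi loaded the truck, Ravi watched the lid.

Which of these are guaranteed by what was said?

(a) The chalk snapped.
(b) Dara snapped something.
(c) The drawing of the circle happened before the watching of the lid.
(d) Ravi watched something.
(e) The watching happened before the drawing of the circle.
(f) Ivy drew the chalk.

(a) Entailed — 'Dara snapped the chalk' is causative; it entails the inchoative 'the chalk snapped'.
(b) Entailed — every conjunct here is already in the original snapping event.
(c) Not entailed — the narrative places the watching before the drawing, not after.
(d) Entailed — this follows by dropping conjuncts from the watching event's description.
(e) Entailed — the narrative places the watching before the drawing.
(f) Not entailed — Ivy drew the circle, not the chalk; the chalk belongs to the snapping event.

(a), (b), (d), (e)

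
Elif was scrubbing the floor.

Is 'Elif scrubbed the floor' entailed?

'scrub' is atelic; if Elif was scrubbing the floor, then Elif scrubbed the floor (for some time).

yes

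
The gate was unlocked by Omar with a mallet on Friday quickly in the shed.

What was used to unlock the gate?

'with a mallet' marks the instrument of the unlocking event.

a mallet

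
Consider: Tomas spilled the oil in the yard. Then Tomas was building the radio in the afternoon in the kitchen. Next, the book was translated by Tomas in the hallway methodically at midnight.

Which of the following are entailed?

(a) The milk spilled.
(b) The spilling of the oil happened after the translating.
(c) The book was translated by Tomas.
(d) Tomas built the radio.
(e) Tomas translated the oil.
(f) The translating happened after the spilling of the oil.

(c), (f)

(a) Not entailed — the oil is what spilled, not the milk.
(b) Not entailed — the narrative places the spilling before the translating, not after.
(c) Entailed — dropping 'methodically', 'at midnight', 'in the hallway' leaves a sub-description the original still satisfies.
(d) Not entailed — 'was building' is progressive on an accomplishment; it does not entail the completed 'built'.
(e) Not entailed — Tomas translated the book, not the oil; the oil belongs to the spilling event.
(f) Entailed — the narrative places the spilling before the translating.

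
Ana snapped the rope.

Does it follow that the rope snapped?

yes

'Ana snapped the rope' is the causative; it entails the inchoative 'the rope snapped'.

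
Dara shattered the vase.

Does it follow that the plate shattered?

Nothing is said about any plate; only the vase is affected.

no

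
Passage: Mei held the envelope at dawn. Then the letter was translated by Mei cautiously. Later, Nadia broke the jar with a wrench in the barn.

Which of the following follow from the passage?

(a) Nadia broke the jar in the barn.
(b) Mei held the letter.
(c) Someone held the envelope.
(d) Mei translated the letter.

(a), (c), (d)

(a) Entailed — dropping 'with a wrench' leaves a sub-description the original still satisfies.
(b) Not entailed — Mei held the envelope, not the letter; the letter belongs to the translating event.
(c) Entailed — the original entails any weakening of itself; this just drops 'at dawn' and generalizes the agent.
(d) Entailed — this follows by dropping conjuncts from the translating event's description.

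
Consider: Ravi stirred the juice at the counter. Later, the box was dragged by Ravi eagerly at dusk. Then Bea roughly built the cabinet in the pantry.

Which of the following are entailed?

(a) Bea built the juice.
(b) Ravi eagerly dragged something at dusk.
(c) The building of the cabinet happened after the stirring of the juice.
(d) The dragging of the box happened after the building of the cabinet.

(a) Not entailed — Bea built the cabinet, not the juice; the juice belongs to the stirring event.
(b) Entailed — generalizing the patient leaves a sub-description the original still satisfies.
(c) Entailed — the narrative places the stirring before the building.
(d) Not entailed — the narrative places the dragging before the building, not after.

(b), (c)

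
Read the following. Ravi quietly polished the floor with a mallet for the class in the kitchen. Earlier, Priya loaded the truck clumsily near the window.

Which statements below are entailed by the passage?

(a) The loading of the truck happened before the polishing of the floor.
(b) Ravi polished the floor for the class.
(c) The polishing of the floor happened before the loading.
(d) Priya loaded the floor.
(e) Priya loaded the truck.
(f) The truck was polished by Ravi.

(a), (b), (e)

(a) Entailed — the narrative places the loading before the polishing.
(b) Entailed — the original entails any weakening of itself; this just drops 'quietly', 'with a mallet', 'in the kitchen'.
(c) Not entailed — the narrative places the loading before the polishing, not after.
(d) Not entailed — Priya loaded the truck, not the floor; the floor belongs to the polishing event.
(e) Entailed — the original entails any weakening of itself; this just drops 'near the window', 'clumsily'.
(f) Not entailed — Ravi polished the floor, not the truck; the truck belongs to the loading event.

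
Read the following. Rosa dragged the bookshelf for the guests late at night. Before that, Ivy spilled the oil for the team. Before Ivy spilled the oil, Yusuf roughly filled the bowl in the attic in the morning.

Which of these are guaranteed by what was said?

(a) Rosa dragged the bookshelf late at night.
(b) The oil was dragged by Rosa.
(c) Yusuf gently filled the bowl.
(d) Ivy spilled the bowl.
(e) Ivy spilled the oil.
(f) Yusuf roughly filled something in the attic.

(a), (e), (f)

(a) Entailed — this follows by dropping conjuncts from the dragging event's description.
(b) Not entailed — Rosa dragged the bookshelf, not the oil; the oil belongs to the spilling event.
(c) Not entailed — 'gently' adds a manner not in (and inconsistent with) the original.
(d) Not entailed — Ivy spilled the oil, not the bowl; the bowl belongs to the filling event.
(e) Entailed — this follows by dropping conjuncts from the spilling event's description.
(f) Entailed — the original entails any weakening of itself; this just drops 'in the morning' and generalizes the patient.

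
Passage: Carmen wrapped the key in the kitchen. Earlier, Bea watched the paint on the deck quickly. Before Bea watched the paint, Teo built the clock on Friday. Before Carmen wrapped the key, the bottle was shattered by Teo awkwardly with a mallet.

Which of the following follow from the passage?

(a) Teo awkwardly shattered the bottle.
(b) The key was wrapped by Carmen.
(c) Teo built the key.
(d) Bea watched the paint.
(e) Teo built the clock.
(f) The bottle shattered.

(a), (b), (d), (e), (f)

(a) Entailed — every conjunct here is already in the original shattering event.
(b) Entailed — dropping 'in the kitchen' leaves a sub-description the original still satisfies.
(c) Not entailed — Teo built the clock, not the key; the key belongs to the wrapping event.
(d) Entailed — the original entails any weakening of itself; this just drops 'quickly', 'on the deck'.
(e) Entailed — dropping 'on Friday' leaves a sub-description the original still satisfies.
(f) Entailed — 'Teo shattered the bottle' is causative; it entails the inchoative 'the bottle shattered'.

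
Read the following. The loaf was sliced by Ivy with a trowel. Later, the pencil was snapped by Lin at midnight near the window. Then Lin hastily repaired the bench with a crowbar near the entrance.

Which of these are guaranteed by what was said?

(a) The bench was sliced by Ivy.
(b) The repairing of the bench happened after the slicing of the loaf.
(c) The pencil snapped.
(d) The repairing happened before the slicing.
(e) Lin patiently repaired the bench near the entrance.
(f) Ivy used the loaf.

(b), (c)

(a) Not entailed — Ivy sliced the loaf, not the bench; the bench belongs to the repairing event.
(b) Entailed — the narrative places the slicing before the repairing.
(c) Entailed — 'Lin snapped the pencil' is causative; it entails the inchoative 'the pencil snapped'.
(d) Not entailed — the narrative places the slicing before the repairing, not after.
(e) Not entailed — 'patiently' adds a manner not in (and inconsistent with) the original.
(f) Not entailed — the loaf is the patient, not an instrument — Ivy used a trowel.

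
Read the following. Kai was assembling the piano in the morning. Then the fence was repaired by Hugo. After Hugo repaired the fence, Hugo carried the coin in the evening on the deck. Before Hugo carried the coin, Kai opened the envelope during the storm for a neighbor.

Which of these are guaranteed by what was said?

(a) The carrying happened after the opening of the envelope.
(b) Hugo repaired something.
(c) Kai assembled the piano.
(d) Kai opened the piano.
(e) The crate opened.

(a) Entailed — the narrative places the opening before the carrying.
(b) Entailed — every conjunct here is already in the original repairing event.
(c) Not entailed — 'was assembling' is progressive on an accomplishment; it does not entail the completed 'assembled'.
(d) Not entailed — Kai opened the envelope, not the piano; the piano belongs to the assembling event.
(e) Not entailed — the envelope is what opened, not the crate.

(a), (b)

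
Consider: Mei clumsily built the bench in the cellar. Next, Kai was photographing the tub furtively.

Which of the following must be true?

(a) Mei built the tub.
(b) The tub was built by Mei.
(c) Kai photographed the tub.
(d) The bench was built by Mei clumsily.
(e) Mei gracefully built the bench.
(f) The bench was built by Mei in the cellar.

(d), (f)

(a) Not entailed — Mei built the bench, not the tub; the tub belongs to the photographing event.
(b) Not entailed — Mei built the bench, not the tub; the tub belongs to the photographing event.
(c) Not entailed — 'was photographing' is progressive on an accomplishment; it does not entail the completed 'photographed'.
(d) Entailed — dropping 'in the cellar' leaves a sub-description the original still satisfies.
(e) Not entailed — 'gracefully' adds a manner not in (and inconsistent with) the original.
(f) Entailed — this follows by dropping conjuncts from the building event's description.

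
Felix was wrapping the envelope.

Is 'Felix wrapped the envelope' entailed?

no

'was wrapping' is progressive; for an accomplishment like 'wrap the envelope', it doesn't entail completion.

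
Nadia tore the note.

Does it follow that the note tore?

yes

'Nadia tore the note' is the causative; it entails the inchoative 'the note tore'.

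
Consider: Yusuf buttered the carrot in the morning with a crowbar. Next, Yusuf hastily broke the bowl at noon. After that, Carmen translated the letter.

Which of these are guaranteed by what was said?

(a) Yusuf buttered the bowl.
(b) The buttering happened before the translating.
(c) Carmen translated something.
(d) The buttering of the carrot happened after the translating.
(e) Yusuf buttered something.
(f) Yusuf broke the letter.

(a) Not entailed — Yusuf buttered the carrot, not the bowl; the bowl belongs to the breaking event.
(b) Entailed — the narrative places the buttering before the translating.
(c) Entailed — generalizing the patient leaves a sub-description the original still satisfies.
(d) Not entailed — the narrative places the buttering before the translating, not after.
(e) Entailed — the original entails any weakening of itself; this just drops 'with a crowbar', 'in the morning' and generalizes the patient.
(f) Not entailed — Yusuf broke the bowl, not the letter; the letter belongs to the translating event.

(b), (c), (e)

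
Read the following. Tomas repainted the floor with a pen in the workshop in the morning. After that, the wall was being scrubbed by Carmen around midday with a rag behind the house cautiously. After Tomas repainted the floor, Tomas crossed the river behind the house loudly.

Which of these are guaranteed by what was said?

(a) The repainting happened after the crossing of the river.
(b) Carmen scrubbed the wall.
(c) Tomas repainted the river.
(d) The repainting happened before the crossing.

(b), (d)

(a) Not entailed — the narrative places the repainting before the crossing, not after.
(b) Entailed — 'scrub' is an activity; 'was scrubbing' entails that some scrubbing happened, so 'scrubbed' holds.
(c) Not entailed — Tomas repainted the floor, not the river; the river belongs to the crossing event.
(d) Entailed — the narrative places the repainting before the crossing.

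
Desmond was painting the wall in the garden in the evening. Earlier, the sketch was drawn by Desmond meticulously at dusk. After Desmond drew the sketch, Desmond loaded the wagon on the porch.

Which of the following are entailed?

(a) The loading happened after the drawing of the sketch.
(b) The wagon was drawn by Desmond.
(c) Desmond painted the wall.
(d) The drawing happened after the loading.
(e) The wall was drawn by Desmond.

(a)

(a) Entailed — the narrative places the drawing before the loading.
(b) Not entailed — Desmond drew the sketch, not the wagon; the wagon belongs to the loading event.
(c) Not entailed — 'was painting' is progressive on an accomplishment; it does not entail the completed 'painted'.
(d) Not entailed — the narrative places the drawing before the loading, not after.
(e) Not entailed — Desmond drew the sketch, not the wall; the wall belongs to the painting event.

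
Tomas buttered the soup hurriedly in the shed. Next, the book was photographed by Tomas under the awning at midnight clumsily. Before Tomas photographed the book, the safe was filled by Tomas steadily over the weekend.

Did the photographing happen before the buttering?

no

The narrative orders the buttering before the photographing.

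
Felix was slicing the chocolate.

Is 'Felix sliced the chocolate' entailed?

'was slicing' is progressive; for an accomplishment like 'slice the chocolate', it doesn't entail completion.

no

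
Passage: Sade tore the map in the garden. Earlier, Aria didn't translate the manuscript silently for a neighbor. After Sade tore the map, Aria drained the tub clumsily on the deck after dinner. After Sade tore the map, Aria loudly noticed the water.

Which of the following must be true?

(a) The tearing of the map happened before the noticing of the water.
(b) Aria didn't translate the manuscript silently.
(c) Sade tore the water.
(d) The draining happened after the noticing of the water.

(a)

(a) Entailed — the narrative places the tearing before the noticing.
(b) Not entailed — dropping 'for a neighbor' under negation is not valid — the original leaves open that Aria translated the manuscript some other way.
(c) Not entailed — Sade tore the map, not the water; the water belongs to the noticing event.
(d) Not entailed — the narrative doesn't order the noticing relative to the draining.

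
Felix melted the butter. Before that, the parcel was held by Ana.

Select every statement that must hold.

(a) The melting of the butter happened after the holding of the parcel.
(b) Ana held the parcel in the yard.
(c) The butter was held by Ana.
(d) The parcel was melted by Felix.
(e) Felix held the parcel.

(a) Entailed — the narrative places the holding before the melting.
(b) Not entailed — 'in the yard' adds information not in the original event.
(c) Not entailed — Ana held the parcel, not the butter; the butter belongs to the melting event.
(d) Not entailed — Felix melted the butter, not the parcel; the parcel belongs to the holding event.
(e) Not entailed — the passage has Ana holding the parcel, not Felix.

(a)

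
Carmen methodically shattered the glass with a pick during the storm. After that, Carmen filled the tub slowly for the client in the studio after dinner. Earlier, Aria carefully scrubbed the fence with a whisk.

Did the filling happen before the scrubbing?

The narrative orders the scrubbing before the filling.

no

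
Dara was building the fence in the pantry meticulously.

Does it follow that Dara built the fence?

'was building' is progressive; for an accomplishment like 'build the fence', it doesn't entail completion.

no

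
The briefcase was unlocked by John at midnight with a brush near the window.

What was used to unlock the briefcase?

'with a brush' marks the instrument of the unlocking event.

a brush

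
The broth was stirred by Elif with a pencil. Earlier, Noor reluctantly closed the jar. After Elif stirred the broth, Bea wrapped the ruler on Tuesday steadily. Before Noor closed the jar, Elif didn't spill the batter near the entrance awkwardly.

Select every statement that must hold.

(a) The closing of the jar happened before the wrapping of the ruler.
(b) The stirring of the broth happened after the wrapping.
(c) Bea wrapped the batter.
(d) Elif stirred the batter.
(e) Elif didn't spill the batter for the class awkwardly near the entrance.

(a) Entailed — the narrative places the closing before the wrapping.
(b) Not entailed — the narrative places the stirring before the wrapping, not after.
(c) Not entailed — Bea wrapped the ruler, not the batter; the batter belongs to the spilling event.
(d) Not entailed — Elif stirred the broth, not the batter; the batter belongs to the spilling event.
(e) Entailed — under negation, adding a further restriction is entailed: if no such spilling event occurred, none occurred for the class either.

(a), (e)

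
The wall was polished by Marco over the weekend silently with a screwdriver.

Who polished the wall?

Marco

'Marco' marks the agent of the polishing event.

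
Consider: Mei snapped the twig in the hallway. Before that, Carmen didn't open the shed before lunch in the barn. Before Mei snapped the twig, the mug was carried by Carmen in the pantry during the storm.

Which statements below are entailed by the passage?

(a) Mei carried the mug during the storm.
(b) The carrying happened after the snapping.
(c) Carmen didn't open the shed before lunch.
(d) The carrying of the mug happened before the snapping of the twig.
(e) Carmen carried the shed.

(d)

(a) Not entailed — the passage has Carmen carrying the mug, not Mei.
(b) Not entailed — the narrative places the carrying before the snapping, not after.
(c) Not entailed — dropping 'in the barn' under negation is not valid — the original leaves open that Carmen opened the shed some other way.
(d) Entailed — the narrative places the carrying before the snapping.
(e) Not entailed — Carmen carried the mug, not the shed; the shed belongs to the opening event.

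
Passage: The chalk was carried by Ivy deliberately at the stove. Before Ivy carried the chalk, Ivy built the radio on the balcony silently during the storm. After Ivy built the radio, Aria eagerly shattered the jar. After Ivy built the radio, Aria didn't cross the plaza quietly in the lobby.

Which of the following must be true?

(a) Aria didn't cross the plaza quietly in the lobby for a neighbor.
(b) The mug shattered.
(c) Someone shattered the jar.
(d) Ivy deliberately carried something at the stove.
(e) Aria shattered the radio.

(a), (c), (d)

(a) Entailed — under negation, adding a further restriction is entailed: if no such crossing event occurred, none occurred for a neighbor either.
(b) Not entailed — the jar is what shattered, not the mug.
(c) Entailed — every conjunct here is already in the original shattering event.
(d) Entailed — the original entails any weakening of itself; this just generalizes the patient.
(e) Not entailed — Aria shattered the jar, not the radio; the radio belongs to the building event.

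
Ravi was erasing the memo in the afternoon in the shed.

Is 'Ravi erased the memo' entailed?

'was erasing' is progressive; for an accomplishment like 'erase the memo', it doesn't entail completion.

no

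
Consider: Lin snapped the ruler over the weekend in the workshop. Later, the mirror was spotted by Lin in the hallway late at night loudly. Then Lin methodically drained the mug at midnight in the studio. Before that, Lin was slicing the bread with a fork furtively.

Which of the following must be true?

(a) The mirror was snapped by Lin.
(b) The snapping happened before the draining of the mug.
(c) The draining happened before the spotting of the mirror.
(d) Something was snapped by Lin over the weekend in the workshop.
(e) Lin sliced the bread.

(a) Not entailed — Lin snapped the ruler, not the mirror; the mirror belongs to the spotting event.
(b) Entailed — the narrative places the snapping before the draining.
(c) Not entailed — the narrative places the spotting before the draining, not after.
(d) Entailed — generalizing the patient leaves a sub-description the original still satisfies.
(e) Not entailed — 'was slicing' is progressive on an accomplishment; it does not entail the completed 'sliced'.

(b), (d)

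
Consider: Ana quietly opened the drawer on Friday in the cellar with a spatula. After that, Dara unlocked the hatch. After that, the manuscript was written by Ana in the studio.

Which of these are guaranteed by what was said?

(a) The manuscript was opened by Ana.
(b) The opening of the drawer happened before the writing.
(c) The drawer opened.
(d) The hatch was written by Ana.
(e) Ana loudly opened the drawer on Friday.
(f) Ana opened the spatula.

(a) Not entailed — Ana opened the drawer, not the manuscript; the manuscript belongs to the writing event.
(b) Entailed — the narrative places the opening before the writing.
(c) Entailed — 'Ana opened the drawer' is causative; it entails the inchoative 'the drawer opened'.
(d) Not entailed — Ana wrote the manuscript, not the hatch; the hatch belongs to the unlocking event.
(e) Not entailed — 'loudly' adds a manner not in (and inconsistent with) the original.
(f) Not entailed — the spatula is the instrument, not what was opened.

(b), (c)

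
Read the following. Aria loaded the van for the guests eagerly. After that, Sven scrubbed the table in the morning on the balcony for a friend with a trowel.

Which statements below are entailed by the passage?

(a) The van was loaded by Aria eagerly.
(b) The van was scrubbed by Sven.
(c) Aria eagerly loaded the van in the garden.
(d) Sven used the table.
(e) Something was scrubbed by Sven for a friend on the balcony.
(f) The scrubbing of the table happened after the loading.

(a) Entailed — this follows by dropping conjuncts from the loading event's description.
(b) Not entailed — Sven scrubbed the table, not the van; the van belongs to the loading event.
(c) Not entailed — 'in the garden' adds information not in the original event.
(d) Not entailed — the table is the patient, not an instrument — Sven used a trowel.
(e) Entailed — the original entails any weakening of itself; this just drops 'in the morning', 'with a trowel' and generalizes the patient.
(f) Entailed — the narrative places the loading before the scrubbing.

(a), (e), (f)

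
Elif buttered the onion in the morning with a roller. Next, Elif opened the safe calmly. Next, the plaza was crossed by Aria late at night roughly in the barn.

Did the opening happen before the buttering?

no

The narrative orders the buttering before the opening.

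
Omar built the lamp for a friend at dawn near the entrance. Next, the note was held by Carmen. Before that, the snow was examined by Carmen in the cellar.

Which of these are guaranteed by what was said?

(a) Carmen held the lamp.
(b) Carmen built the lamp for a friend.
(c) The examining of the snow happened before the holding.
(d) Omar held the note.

(a) Not entailed — Carmen held the note, not the lamp; the lamp belongs to the building event.
(b) Not entailed — the passage has Omar building the lamp, not Carmen.
(c) Entailed — the narrative places the examining before the holding.
(d) Not entailed — the passage has Carmen holding the note, not Omar.

(c)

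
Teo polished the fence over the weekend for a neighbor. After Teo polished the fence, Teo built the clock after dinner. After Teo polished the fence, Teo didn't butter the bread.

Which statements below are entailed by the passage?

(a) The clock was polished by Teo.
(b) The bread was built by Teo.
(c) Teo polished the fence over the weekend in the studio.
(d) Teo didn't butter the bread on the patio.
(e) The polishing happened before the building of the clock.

(d), (e)

(a) Not entailed — Teo polished the fence, not the clock; the clock belongs to the building event.
(b) Not entailed — Teo built the clock, not the bread; the bread belongs to the buttering event.
(c) Not entailed — 'in the studio' adds information not in the original event.
(d) Entailed — under negation, adding a further restriction is entailed: if no such buttering event occurred, none occurred on the patio either.
(e) Entailed — the narrative places the polishing before the building.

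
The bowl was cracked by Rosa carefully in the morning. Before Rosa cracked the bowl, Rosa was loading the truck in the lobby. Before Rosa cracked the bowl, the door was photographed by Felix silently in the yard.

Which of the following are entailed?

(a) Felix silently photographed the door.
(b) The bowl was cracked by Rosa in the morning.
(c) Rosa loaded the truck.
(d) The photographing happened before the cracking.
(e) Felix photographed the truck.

(a), (b), (d)

(a) Entailed — this follows by dropping conjuncts from the photographing event's description.
(b) Entailed — every conjunct here is already in the original cracking event.
(c) Not entailed — 'was loading' is progressive on an accomplishment; it does not entail the completed 'loaded'.
(d) Entailed — the narrative places the photographing before the cracking.
(e) Not entailed — Felix photographed the door, not the truck; the truck belongs to the loading event.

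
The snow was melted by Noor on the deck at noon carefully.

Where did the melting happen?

on the deck

'on the deck' marks the location of the melting event.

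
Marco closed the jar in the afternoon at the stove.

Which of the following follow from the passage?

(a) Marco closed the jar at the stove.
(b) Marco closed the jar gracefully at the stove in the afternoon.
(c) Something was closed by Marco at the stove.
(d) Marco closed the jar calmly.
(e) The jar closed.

(a), (c), (e)

(a) Entailed — every conjunct here is already in the original closing event.
(b) Not entailed — 'gracefully' adds information not in the original event.
(c) Entailed — dropping 'in the afternoon' and generalizing the patient leaves a sub-description the original still satisfies.
(d) Not entailed — 'calmly' adds information not in the original event.
(e) Entailed — 'Marco closed the jar' is causative; it entails the inchoative 'the jar closed'.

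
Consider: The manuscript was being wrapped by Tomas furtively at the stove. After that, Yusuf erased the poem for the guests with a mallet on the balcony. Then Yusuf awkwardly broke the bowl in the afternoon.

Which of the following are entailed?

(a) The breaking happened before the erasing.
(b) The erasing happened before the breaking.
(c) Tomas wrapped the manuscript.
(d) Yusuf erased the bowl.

(b)

(a) Not entailed — the narrative places the erasing before the breaking, not after.
(b) Entailed — the narrative places the erasing before the breaking.
(c) Not entailed — 'was wrapping' is progressive on an accomplishment; it does not entail the completed 'wrapped'.
(d) Not entailed — Yusuf erased the poem, not the bowl; the bowl belongs to the breaking event.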